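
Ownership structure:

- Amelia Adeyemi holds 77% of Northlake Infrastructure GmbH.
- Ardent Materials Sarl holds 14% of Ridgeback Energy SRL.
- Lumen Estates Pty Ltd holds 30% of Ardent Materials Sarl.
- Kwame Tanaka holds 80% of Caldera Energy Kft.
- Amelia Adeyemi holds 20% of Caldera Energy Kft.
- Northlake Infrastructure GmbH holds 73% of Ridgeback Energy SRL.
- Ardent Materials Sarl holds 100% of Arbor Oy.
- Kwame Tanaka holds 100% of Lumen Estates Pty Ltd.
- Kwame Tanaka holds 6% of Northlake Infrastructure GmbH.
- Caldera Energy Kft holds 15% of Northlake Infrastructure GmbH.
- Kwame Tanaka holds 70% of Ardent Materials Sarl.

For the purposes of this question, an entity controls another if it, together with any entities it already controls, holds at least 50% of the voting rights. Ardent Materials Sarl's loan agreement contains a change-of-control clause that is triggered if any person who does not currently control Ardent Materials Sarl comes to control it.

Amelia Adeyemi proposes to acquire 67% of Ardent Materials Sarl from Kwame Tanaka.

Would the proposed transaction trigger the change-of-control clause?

The purchase adds only to Amelia's holdings (Kwame's stake shrinks), so Amelia is the only person who could newly come to control Ardent.
Amelia holds 77% of Northlake, so Amelia controls Northlake.
Northlake holds 73% of Ridgeback, so Amelia controls Ridgeback.
Neither Amelia nor any entity Amelia controls holds any voting interest in Ardent.
So before the transaction, Amelia does not control Ardent.
After the purchase, Amelia holds 67% of Ardent directly, and Kwame's stake falls to 3%.
Amelia holds 67% of Ardent, so Amelia controls Ardent.
Amelia did not control Ardent before and does after, so the clause is triggered.

Yes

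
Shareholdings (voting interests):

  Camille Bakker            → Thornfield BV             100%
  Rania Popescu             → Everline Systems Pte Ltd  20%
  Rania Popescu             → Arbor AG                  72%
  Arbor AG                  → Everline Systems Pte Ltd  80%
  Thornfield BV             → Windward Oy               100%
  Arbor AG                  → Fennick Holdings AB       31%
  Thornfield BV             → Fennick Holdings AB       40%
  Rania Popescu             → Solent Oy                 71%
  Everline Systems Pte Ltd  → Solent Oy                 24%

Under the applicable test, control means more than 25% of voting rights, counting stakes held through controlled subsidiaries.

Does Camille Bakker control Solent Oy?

No

Camille holds 100% of Thornfield, so Camille controls Thornfield.
Thornfield holds 40% of Fennick, so Camille controls Fennick.
Thornfield holds 100% of Windward, so Camille controls Windward.
Neither Camille nor any entity Camille controls holds any voting interest in Solent.
So Camille does not control Solent.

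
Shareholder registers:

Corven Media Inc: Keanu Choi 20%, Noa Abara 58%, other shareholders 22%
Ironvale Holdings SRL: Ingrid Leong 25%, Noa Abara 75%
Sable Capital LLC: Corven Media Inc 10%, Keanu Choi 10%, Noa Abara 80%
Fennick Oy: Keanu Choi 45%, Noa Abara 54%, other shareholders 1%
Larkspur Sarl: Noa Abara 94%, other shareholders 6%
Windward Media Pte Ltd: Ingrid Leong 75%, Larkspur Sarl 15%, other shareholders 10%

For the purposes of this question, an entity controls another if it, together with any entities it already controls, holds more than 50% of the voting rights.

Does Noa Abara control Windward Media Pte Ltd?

Noa holds 58% of Corven, so Noa controls Corven.
Noa holds 75% of Ironvale, so Noa controls Ironvale.
Corven and Noa together hold 10% + 80% = 90% of Sable, so Noa controls Sable.
Noa holds 54% of Fennick, so Noa controls Fennick.
Noa holds 94% of Larkspur, so Noa controls Larkspur.
In Windward, Noa's side holds only 15%, not > 50%.
So Noa does not control Windward.

No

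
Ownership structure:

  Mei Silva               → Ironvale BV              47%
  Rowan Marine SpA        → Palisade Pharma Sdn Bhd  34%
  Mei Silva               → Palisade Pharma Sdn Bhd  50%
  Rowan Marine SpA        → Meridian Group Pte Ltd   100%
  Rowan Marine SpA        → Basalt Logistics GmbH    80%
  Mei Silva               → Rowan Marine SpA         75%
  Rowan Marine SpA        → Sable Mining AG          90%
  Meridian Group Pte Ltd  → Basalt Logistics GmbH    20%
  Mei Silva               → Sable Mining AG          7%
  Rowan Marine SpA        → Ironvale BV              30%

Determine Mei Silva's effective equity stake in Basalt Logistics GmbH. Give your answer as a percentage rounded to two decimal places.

75.00%

Mei reaches Basalt along 2 paths.
Via Rowan → Meridian: 75% × 100% × 20% = 15%.
Via Rowan: 75% × 80% = 60%.
Total: 15% + 60% = 75%.
Rounded: 75.00%.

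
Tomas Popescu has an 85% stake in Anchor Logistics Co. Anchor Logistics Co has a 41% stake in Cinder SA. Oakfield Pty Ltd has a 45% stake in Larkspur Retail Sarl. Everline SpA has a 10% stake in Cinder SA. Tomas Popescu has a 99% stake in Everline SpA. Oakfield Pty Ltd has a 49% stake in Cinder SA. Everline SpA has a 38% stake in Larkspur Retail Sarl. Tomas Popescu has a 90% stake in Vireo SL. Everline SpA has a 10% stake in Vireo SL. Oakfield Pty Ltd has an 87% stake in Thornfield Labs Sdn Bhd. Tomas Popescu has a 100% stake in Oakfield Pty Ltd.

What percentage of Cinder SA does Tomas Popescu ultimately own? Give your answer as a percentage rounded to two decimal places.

Tomas reaches Cinder along 3 paths.
Via Everline: 99% × 10% = 9.9%.
Via Anchor: 85% × 41% = 34.85%.
Via Oakfield: 100% × 49% = 49%.
Total: 9.9% + 34.85% + 49% = 93.75%.

93.75%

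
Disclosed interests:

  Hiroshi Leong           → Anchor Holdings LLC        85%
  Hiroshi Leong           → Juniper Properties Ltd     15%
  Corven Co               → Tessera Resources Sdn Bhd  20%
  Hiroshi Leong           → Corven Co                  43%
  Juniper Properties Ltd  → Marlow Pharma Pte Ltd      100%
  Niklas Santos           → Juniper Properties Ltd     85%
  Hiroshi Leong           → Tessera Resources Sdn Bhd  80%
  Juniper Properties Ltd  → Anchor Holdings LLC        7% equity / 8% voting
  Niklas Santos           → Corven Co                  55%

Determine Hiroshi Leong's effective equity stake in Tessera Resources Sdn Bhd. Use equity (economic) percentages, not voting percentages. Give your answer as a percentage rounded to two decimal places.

Hiroshi reaches Tessera along 2 paths.
Via Corven: 43% × 20% = 8.6%.
Direct stake: 80% = 80%.
Total: 8.6% + 80% = 88.6%.
Rounded: 88.60%.

88.60%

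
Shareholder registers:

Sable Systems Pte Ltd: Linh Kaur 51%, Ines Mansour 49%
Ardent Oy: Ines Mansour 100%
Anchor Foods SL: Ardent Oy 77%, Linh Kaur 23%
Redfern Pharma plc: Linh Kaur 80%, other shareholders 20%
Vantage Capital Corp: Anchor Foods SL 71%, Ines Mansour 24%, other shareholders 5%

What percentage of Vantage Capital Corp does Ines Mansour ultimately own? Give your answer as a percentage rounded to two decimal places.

78.67%

Ines reaches Vantage along 2 paths.
Via Ardent → Anchor: 100% × 77% × 71% = 54.67%.
Direct stake: 24% = 24%.
Total: 54.67% + 24% = 78.67%.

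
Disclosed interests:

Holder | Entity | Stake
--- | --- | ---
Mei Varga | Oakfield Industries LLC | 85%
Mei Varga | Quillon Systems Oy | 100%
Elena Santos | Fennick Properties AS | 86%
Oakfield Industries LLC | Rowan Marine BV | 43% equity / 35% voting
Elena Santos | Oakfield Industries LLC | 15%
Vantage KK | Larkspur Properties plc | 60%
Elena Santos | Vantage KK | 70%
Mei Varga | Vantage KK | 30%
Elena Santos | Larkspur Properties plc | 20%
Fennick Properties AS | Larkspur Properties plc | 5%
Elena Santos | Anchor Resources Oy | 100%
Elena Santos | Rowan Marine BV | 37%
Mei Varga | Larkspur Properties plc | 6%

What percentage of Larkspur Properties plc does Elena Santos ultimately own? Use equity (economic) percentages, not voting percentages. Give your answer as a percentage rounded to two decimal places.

66.30%

Elena reaches Larkspur along 3 paths.
Via Vantage: 70% × 60% = 42%.
Direct stake: 20% = 20%.
Via Fennick: 86% × 5% = 4.3%.
Total: 42% + 20% + 4.3% = 66.3%.
Rounded: 66.30%.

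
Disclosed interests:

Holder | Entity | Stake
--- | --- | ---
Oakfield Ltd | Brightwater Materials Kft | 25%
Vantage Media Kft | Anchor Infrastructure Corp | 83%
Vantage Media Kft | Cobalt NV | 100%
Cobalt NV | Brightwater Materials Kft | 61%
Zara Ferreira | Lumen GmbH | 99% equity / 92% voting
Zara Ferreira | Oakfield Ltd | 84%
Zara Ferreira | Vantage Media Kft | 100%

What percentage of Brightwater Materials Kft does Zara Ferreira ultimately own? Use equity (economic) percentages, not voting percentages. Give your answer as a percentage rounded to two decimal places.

82.00%

Zara reaches Brightwater along 2 paths.
Via Oakfield: 84% × 25% = 21%.
Via Vantage → Cobalt: 100% × 100% × 61% = 61%.
Total: 21% + 61% = 82%.
Rounded: 82.00%.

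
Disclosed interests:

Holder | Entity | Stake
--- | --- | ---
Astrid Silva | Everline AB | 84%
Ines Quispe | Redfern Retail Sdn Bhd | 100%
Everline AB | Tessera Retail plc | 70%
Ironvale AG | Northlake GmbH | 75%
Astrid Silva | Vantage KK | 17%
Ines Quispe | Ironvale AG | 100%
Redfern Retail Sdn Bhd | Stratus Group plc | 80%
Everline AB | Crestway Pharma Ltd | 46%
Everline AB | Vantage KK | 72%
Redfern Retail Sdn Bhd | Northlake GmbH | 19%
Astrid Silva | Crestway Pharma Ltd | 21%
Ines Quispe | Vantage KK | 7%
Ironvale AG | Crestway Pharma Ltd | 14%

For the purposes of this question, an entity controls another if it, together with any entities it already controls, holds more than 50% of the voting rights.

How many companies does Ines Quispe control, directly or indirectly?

Ines holds 100% of Redfern, so Ines controls Redfern.
Ines holds 100% of Ironvale, so Ines controls Ironvale.
Redfern holds 80% of Stratus, so Ines controls Stratus.
Ironvale and Redfern together hold 75% + 19% = 94% of Northlake, so Ines controls Northlake.
No other company's threshold is met.
Ines controls 4 companies.

4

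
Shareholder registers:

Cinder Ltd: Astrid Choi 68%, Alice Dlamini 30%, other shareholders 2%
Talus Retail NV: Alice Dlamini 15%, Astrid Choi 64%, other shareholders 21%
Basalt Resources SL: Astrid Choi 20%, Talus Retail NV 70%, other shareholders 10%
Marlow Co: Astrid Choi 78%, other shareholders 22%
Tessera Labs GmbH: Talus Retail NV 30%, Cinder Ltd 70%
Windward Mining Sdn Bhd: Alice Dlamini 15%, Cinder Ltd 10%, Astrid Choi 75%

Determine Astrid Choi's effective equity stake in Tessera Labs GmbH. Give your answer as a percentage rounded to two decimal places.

Astrid reaches Tessera along 2 paths.
Via Talus: 64% × 30% = 19.2%.
Via Cinder: 68% × 70% = 47.6%.
Total: 19.2% + 47.6% = 66.8%.
Rounded: 66.80%.

66.80%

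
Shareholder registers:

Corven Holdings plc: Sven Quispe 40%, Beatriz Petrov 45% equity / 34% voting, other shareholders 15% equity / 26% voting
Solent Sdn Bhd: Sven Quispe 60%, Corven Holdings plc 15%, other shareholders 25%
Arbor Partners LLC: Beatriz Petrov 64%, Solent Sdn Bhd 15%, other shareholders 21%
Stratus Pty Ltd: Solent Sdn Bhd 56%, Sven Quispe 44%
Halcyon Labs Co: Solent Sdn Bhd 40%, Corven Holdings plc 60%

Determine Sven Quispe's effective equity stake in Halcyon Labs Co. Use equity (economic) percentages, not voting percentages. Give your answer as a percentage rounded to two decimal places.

Sven reaches Halcyon along 3 paths.
Via Solent: 60% × 40% = 24%.
Via Corven → Solent: 40% × 15% × 40% = 2.4%.
Via Corven: 40% × 60% = 24%.
Total: 24% + 2.4% + 24% = 50.4%.
Rounded: 50.40%.

50.40%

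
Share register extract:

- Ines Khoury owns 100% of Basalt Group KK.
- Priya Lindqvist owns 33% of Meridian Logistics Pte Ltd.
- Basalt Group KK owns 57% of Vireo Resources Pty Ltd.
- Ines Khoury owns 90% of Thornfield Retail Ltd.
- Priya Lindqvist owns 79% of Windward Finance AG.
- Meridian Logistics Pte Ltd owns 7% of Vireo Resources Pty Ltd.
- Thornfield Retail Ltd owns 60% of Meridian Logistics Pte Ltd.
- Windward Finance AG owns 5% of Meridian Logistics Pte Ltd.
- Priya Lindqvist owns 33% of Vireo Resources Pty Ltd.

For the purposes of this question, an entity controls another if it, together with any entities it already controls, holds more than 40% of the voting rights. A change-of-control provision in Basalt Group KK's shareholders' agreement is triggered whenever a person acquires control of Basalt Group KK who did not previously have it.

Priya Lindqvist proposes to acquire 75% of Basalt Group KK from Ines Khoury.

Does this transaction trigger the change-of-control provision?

Yes

The purchase adds only to Priya's holdings (Ines's stake shrinks), so Priya is the only person who could newly come to control Basalt.
Priya holds 79% of Windward, so Priya controls Windward.
Neither Priya nor any entity Priya controls holds any voting interest in Basalt.
So before the transaction, Priya does not control Basalt.
After the purchase, Priya holds 75% of Basalt directly, and Ines's stake falls to 25%.
Priya holds 75% of Basalt, so Priya controls Basalt.
Priya did not control Basalt before and does after, so the clause is triggered.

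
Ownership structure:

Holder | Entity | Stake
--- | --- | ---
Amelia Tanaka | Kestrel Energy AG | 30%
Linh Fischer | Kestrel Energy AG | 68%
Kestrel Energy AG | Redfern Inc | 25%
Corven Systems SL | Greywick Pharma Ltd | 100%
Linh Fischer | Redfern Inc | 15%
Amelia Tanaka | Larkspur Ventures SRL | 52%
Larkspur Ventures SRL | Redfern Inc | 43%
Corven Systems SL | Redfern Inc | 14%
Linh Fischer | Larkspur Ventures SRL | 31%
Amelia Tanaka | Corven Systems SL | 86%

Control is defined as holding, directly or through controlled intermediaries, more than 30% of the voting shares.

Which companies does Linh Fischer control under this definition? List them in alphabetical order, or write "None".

Linh holds 68% of Kestrel, so Linh controls Kestrel.
Linh holds 31% of Larkspur, so Linh controls Larkspur.
Kestrel and Larkspur and Linh together hold 25% + 43% + 15% = 83% of Redfern, so Linh controls Redfern.
No other company's threshold is met.

Kestrel Energy AG, Larkspur Ventures SRL, Redfern Inc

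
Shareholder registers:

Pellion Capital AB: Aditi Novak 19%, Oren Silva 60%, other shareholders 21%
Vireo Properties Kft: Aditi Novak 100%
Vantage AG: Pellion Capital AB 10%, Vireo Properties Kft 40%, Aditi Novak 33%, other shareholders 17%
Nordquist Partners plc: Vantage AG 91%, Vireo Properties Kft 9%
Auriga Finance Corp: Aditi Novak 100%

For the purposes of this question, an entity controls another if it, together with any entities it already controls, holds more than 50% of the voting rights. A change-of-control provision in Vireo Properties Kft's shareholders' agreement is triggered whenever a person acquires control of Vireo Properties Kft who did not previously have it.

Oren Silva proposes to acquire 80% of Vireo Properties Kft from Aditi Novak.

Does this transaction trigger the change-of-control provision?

Yes

The purchase adds only to Oren's holdings (Aditi's stake shrinks), so Oren is the only person who could newly come to control Vireo.
Oren holds 60% of Pellion, so Oren controls Pellion.
Neither Oren nor any entity Oren controls holds any voting interest in Vireo.
So before the transaction, Oren does not control Vireo.
After the purchase, Oren holds 80% of Vireo directly, and Aditi's stake falls to 20%.
Oren holds 80% of Vireo, so Oren controls Vireo.
Oren did not control Vireo before and does after, so the clause is triggered.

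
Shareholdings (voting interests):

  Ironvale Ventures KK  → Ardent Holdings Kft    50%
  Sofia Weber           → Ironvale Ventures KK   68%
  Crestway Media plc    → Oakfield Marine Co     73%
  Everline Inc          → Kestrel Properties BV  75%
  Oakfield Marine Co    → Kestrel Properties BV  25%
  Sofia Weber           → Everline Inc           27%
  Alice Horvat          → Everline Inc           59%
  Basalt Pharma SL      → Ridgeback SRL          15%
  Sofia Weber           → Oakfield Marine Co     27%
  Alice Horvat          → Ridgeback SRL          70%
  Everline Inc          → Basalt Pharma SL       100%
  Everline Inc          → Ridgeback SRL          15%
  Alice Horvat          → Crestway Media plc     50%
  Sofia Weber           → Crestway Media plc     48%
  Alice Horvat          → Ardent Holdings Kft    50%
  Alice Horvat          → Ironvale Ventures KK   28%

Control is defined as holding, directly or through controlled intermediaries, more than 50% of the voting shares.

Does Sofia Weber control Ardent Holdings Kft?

No

Sofia holds 68% of Ironvale, so Sofia controls Ironvale.
In Ardent, Sofia's side holds only 50%, not > 50%.
So Sofia does not control Ardent.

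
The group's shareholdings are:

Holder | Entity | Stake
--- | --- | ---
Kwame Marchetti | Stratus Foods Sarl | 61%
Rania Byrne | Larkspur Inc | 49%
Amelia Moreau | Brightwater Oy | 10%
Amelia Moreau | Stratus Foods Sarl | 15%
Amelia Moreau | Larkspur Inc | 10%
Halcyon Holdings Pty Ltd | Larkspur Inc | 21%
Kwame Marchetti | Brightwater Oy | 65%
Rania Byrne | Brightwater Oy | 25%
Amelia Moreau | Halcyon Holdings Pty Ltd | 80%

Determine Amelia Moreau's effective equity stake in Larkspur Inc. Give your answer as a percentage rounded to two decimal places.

26.80%

Amelia reaches Larkspur along 2 paths.
Via Halcyon: 80% × 21% = 16.8%.
Direct stake: 10% = 10%.
Total: 16.8% + 10% = 26.8%.
Rounded: 26.80%.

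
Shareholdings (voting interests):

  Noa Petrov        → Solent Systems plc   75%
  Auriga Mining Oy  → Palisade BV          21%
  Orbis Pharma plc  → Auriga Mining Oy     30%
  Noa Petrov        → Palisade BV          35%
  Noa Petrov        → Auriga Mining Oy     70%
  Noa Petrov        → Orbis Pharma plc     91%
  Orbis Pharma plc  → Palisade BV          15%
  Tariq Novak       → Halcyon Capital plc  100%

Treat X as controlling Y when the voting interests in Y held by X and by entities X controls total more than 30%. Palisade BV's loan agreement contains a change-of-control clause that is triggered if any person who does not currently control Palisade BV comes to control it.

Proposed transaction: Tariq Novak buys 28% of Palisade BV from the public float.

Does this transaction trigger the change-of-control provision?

The purchase changes only Tariq's holdings, so Tariq is the only person who could newly come to control Palisade.
Tariq holds 100% of Halcyon, so Tariq controls Halcyon.
Neither Tariq nor any entity Tariq controls holds any voting interest in Palisade.
So before the transaction, Tariq does not control Palisade.
After the purchase, Tariq holds 28% of Palisade directly.
After the transaction, Tariq's side holds 28% of Palisade, not > 30%, so Tariq still does not control Palisade.
No new person acquires control, so the clause is not triggered.

No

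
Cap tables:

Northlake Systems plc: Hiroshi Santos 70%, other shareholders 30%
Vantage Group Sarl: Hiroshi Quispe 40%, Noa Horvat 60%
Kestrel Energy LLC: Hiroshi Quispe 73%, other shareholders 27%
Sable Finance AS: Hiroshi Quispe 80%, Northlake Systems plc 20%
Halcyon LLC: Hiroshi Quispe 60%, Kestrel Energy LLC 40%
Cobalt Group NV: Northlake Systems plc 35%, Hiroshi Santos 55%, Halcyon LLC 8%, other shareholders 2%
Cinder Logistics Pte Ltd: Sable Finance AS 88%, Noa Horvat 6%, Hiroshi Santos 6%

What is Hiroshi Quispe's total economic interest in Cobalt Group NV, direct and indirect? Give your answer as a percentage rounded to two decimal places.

Hiroshi Quispe reaches Cobalt along 2 paths.
Via Halcyon: 60% × 8% = 4.8%.
Via Kestrel → Halcyon: 73% × 40% × 8% = 2.336%.
Total: 4.8% + 2.336% = 7.136%.
Rounded: 7.14%.

7.14%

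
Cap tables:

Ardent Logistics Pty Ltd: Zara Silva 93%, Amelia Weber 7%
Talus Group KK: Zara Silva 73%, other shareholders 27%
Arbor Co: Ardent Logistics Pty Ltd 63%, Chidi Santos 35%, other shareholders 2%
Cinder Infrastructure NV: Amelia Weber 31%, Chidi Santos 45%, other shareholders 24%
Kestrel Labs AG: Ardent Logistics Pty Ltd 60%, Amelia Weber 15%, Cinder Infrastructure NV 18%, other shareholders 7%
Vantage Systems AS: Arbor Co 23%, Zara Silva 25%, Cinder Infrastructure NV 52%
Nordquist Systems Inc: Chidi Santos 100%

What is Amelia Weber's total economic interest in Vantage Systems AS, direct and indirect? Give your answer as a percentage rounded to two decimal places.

17.13%

Amelia reaches Vantage along 2 paths.
Via Ardent → Arbor: 7% × 63% × 23% = 1.0143%.
Via Cinder: 31% × 52% = 16.12%.
Total: 1.0143% + 16.12% = 17.1343%.
Rounded: 17.13%.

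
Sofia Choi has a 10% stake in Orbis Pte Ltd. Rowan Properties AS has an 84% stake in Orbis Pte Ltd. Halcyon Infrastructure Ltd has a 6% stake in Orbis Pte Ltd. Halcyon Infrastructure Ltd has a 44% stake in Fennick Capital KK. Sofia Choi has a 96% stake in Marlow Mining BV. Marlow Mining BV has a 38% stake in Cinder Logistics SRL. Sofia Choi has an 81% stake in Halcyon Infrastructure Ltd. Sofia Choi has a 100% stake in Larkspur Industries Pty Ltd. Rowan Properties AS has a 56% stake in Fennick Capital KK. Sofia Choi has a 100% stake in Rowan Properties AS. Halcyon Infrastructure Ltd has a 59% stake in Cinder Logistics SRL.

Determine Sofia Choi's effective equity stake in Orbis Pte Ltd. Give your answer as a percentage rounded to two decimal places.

Sofia reaches Orbis along 3 paths.
Via Rowan: 100% × 84% = 84%.
Via Halcyon: 81% × 6% = 4.86%.
Direct stake: 10% = 10%.
Total: 84% + 4.86% + 10% = 98.86%.

98.86%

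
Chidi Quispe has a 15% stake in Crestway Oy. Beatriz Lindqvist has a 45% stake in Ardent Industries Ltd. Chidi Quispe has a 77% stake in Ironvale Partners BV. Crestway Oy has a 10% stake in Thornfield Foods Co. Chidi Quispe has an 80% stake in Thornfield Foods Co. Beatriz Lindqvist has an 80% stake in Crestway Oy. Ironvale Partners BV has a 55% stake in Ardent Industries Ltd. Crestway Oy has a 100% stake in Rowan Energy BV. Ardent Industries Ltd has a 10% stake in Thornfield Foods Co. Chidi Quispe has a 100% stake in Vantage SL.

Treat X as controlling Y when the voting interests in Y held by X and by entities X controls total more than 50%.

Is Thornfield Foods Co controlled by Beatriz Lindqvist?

No

Beatriz holds 80% of Crestway, so Beatriz controls Crestway.
Crestway holds 100% of Rowan, so Beatriz controls Rowan.
In Thornfield, Beatriz's side holds only 10%, not > 50%.
So Beatriz does not control Thornfield.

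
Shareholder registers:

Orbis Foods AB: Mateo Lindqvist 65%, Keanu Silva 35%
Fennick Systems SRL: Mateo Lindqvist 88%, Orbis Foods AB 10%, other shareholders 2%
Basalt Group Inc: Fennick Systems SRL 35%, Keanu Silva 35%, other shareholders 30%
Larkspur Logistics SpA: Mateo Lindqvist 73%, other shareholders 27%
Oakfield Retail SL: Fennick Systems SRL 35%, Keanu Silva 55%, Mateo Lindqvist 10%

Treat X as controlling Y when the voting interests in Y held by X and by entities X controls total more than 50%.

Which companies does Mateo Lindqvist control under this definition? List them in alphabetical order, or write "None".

Mateo holds 65% of Orbis, so Mateo controls Orbis.
Mateo and Orbis together hold 88% + 10% = 98% of Fennick, so Mateo controls Fennick.
Mateo holds 73% of Larkspur, so Mateo controls Larkspur.
No other company's threshold is met.

Fennick Systems SRL, Larkspur Logistics SpA, Orbis Foods AB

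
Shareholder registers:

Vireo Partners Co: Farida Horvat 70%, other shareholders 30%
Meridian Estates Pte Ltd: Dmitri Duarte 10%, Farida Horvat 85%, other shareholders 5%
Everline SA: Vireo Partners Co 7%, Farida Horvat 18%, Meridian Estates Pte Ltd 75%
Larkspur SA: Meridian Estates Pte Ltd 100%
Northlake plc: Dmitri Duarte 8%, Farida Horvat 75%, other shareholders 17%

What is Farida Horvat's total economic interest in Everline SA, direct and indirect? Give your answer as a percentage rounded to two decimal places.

86.65%

Farida reaches Everline along 3 paths.
Via Vireo: 70% × 7% = 4.9%.
Direct stake: 18% = 18%.
Via Meridian: 85% × 75% = 63.75%.
Total: 4.9% + 18% + 63.75% = 86.65%.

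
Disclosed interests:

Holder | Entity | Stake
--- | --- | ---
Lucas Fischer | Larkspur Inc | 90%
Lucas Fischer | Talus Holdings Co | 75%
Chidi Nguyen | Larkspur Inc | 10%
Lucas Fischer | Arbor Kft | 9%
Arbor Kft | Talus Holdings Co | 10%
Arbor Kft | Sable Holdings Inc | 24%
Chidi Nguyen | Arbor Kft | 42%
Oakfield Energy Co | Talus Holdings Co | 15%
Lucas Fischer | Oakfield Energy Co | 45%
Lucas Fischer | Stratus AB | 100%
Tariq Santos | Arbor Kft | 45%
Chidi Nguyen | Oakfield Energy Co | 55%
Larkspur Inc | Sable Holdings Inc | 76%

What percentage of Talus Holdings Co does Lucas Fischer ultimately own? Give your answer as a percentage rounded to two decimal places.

82.65%

Lucas reaches Talus along 3 paths.
Via Arbor: 9% × 10% = 0.9%.
Via Oakfield: 45% × 15% = 6.75%.
Direct stake: 75% = 75%.
Total: 0.9% + 6.75% + 75% = 82.65%.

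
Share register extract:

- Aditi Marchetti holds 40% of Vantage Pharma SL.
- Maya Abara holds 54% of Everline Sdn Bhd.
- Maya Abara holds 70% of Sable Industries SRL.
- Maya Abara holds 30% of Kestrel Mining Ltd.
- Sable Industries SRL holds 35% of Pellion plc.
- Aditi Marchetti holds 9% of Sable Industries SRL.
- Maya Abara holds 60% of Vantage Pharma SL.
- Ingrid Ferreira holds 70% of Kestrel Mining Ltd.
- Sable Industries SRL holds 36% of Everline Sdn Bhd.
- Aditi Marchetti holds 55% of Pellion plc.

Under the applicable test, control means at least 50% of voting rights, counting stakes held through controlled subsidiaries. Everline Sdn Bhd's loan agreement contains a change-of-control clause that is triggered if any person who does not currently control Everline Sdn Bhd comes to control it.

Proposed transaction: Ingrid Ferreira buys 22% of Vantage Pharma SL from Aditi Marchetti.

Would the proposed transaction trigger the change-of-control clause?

The purchase adds only to Ingrid's holdings (Aditi's stake shrinks), so Ingrid is the only person who could newly come to control Everline.
Ingrid holds 70% of Kestrel, so Ingrid controls Kestrel.
Neither Ingrid nor any entity Ingrid controls holds any voting interest in Everline.
So before the transaction, Ingrid does not control Everline.
After the purchase, Ingrid holds 22% of Vantage directly, and Aditi's stake falls to 18%.
Ingrid's side now holds 22% of Vantage, not ≥ 50%, so Ingrid still does not control Vantage.
After the transaction, neither Ingrid nor any entity Ingrid controls holds a voting interest in Everline, so Ingrid still does not control it.
No new person acquires control, so the clause is not triggered.

No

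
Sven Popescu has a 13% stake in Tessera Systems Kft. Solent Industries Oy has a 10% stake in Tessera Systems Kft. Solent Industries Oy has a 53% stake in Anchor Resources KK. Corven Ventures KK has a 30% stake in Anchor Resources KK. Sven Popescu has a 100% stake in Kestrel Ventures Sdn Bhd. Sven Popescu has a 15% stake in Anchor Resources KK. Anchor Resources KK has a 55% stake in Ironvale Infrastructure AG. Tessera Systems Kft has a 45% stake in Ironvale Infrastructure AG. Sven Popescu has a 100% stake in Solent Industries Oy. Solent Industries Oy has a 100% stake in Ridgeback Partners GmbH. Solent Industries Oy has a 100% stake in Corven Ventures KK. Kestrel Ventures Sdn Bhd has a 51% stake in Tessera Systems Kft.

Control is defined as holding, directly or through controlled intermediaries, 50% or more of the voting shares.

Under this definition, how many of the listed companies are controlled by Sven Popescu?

7

Sven holds 100% of Kestrel, so Sven controls Kestrel.
Sven holds 100% of Solent, so Sven controls Solent.
Kestrel and Sven and Solent together hold 51% + 13% + 10% = 74% of Tessera, so Sven controls Tessera.
Solent holds 100% of Corven, so Sven controls Corven.
Solent holds 100% of Ridgeback, so Sven controls Ridgeback.
Sven and Solent and Corven together hold 15% + 53% + 30% = 98% of Anchor, so Sven controls Anchor.
Tessera and Anchor together hold 45% + 55% = 100% of Ironvale, so Sven controls Ironvale.
Sven controls 7 companies.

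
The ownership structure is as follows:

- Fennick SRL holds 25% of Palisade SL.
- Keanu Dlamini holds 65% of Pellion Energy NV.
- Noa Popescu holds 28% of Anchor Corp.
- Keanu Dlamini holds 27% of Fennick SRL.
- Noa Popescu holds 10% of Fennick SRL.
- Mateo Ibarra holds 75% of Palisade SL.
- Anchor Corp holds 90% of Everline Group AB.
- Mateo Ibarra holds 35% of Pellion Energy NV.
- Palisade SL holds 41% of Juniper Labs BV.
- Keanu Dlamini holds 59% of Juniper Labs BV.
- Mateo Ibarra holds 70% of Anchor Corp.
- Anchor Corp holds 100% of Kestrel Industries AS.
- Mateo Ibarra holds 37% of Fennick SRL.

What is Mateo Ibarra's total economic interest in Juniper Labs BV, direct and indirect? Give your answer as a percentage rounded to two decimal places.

34.54%

Mateo reaches Juniper along 2 paths.
Via Fennick → Palisade: 37% × 25% × 41% = 3.7925%.
Via Palisade: 75% × 41% = 30.75%.
Total: 3.7925% + 30.75% = 34.5425%.
Rounded: 34.54%.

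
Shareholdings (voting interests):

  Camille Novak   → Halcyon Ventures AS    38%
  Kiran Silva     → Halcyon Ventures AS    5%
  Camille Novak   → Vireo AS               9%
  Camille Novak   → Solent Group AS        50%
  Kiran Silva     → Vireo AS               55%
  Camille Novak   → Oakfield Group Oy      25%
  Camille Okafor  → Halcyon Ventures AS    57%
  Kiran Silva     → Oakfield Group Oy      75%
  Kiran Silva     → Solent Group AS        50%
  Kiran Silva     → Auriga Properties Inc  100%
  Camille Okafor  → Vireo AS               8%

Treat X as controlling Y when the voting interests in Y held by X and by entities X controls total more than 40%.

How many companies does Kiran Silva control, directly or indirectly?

Kiran holds 55% of Vireo, so Kiran controls Vireo.
Kiran holds 75% of Oakfield, so Kiran controls Oakfield.
Kiran holds 50% of Solent, so Kiran controls Solent.
Kiran holds 100% of Auriga, so Kiran controls Auriga.
No other company's threshold is met.
Kiran controls 4 companies.

4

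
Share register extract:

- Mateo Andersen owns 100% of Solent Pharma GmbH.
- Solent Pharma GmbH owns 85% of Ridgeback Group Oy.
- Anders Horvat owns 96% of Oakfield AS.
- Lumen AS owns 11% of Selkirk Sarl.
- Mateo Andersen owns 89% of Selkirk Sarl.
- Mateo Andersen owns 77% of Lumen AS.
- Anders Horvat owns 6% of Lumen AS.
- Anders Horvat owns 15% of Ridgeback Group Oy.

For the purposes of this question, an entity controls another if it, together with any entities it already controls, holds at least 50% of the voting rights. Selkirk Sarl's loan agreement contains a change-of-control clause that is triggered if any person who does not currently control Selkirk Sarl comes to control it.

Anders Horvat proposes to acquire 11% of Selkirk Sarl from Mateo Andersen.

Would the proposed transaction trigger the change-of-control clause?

No

The purchase adds only to Anders's holdings (Mateo's stake shrinks), so Anders is the only person who could newly come to control Selkirk.
Anders holds 96% of Oakfield, so Anders controls Oakfield.
Neither Anders nor any entity Anders controls holds any voting interest in Selkirk.
So before the transaction, Anders does not control Selkirk.
After the purchase, Anders holds 11% of Selkirk directly, and Mateo's stake falls to 78%.
After the transaction, Anders's side holds 11% of Selkirk, not ≥ 50%, so Anders still does not control Selkirk.
No new person acquires control, so the clause is not triggered.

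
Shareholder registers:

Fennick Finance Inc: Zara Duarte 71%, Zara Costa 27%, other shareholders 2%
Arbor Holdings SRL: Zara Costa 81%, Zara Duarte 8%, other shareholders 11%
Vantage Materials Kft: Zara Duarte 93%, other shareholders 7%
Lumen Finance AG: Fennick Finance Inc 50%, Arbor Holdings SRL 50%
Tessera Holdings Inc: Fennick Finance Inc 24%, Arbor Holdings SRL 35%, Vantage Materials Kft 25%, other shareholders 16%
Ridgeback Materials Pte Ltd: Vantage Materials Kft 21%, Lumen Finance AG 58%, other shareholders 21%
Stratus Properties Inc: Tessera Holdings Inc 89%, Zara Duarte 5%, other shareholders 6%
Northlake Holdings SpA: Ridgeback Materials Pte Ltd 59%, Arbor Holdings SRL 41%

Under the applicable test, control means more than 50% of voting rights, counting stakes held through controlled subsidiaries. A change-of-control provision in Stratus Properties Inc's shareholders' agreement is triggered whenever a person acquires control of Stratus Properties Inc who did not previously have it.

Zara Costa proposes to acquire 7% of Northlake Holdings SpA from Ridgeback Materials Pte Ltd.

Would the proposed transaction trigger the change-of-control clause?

No

The purchase adds only to Zara Costa's holdings (Ridgeback's stake shrinks), so Zara Costa is the only person who could newly come to control Stratus.
Zara Costa holds 81% of Arbor, so Zara Costa controls Arbor.
Neither Zara Costa nor any entity Zara Costa controls holds any voting interest in Stratus.
So before the transaction, Zara Costa does not control Stratus.
After the purchase, Zara Costa holds 7% of Northlake directly, and Ridgeback's stake falls to 52%.
Zara Costa's side now holds 41% + 7% = 48% of Northlake, not > 50%, so Zara Costa still does not control Northlake.
After the transaction, neither Zara Costa nor any entity Zara Costa controls holds a voting interest in Stratus, so Zara Costa still does not control it.
No new person acquires control, so the clause is not triggered.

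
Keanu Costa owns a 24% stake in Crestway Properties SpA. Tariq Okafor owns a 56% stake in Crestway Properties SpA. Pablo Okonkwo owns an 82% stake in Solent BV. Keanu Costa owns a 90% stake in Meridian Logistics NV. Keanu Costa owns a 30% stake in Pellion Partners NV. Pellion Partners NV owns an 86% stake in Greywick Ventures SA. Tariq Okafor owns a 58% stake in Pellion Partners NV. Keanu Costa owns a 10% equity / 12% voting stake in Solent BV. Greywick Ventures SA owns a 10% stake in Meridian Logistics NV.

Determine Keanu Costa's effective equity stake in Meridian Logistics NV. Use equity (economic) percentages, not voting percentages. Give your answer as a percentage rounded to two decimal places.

92.58%

Keanu reaches Meridian along 2 paths.
Via Pellion → Greywick: 30% × 86% × 10% = 2.58%.
Direct stake: 90% = 90%.
Total: 2.58% + 90% = 92.58%.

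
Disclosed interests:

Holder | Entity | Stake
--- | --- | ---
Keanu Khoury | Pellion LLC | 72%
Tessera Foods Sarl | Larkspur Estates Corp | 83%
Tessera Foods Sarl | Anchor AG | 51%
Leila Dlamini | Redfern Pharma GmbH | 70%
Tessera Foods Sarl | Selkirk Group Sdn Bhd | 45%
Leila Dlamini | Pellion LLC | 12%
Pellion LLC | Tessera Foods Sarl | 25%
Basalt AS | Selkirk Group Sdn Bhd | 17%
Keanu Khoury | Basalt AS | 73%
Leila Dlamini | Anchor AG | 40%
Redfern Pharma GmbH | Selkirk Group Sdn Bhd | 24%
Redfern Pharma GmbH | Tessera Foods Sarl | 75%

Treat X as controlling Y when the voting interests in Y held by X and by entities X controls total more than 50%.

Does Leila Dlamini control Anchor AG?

Leila holds 70% of Redfern, so Leila controls Redfern.
Redfern holds 75% of Tessera, so Leila controls Tessera.
Leila and Tessera together hold 40% + 51% = 91% of Anchor, so Leila controls Anchor.

Yes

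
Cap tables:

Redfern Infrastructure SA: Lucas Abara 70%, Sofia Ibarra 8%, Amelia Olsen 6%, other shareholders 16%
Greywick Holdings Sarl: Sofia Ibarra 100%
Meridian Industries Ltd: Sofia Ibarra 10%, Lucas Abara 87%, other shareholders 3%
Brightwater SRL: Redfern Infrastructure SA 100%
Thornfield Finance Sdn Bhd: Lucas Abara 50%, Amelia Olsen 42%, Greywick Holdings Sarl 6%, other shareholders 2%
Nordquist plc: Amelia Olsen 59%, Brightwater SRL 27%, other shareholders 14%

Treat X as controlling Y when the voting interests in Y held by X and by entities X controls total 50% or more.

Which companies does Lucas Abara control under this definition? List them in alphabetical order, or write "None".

Lucas holds 70% of Redfern, so Lucas controls Redfern.
Lucas holds 87% of Meridian, so Lucas controls Meridian.
Redfern holds 100% of Brightwater, so Lucas controls Brightwater.
Lucas holds 50% of Thornfield, so Lucas controls Thornfield.
No other company's threshold is met.

Brightwater SRL, Meridian Industries Ltd, Redfern Infrastructure SA, Thornfield Finance Sdn Bhd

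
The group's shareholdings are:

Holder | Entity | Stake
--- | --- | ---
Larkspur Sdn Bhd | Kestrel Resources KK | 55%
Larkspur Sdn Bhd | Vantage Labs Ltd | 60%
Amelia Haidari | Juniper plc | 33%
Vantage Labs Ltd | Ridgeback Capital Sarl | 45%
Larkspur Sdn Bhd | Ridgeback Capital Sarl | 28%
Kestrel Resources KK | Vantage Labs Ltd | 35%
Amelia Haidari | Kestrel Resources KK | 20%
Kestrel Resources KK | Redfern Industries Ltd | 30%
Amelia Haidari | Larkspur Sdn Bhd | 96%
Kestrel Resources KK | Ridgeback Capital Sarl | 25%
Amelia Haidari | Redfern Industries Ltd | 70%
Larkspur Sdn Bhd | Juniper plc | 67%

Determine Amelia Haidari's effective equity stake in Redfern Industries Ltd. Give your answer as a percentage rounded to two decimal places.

91.84%

Amelia reaches Redfern along 3 paths.
Direct stake: 70% = 70%.
Via Larkspur → Kestrel: 96% × 55% × 30% = 15.84%.
Via Kestrel: 20% × 30% = 6%.
Total: 70% + 15.84% + 6% = 91.84%.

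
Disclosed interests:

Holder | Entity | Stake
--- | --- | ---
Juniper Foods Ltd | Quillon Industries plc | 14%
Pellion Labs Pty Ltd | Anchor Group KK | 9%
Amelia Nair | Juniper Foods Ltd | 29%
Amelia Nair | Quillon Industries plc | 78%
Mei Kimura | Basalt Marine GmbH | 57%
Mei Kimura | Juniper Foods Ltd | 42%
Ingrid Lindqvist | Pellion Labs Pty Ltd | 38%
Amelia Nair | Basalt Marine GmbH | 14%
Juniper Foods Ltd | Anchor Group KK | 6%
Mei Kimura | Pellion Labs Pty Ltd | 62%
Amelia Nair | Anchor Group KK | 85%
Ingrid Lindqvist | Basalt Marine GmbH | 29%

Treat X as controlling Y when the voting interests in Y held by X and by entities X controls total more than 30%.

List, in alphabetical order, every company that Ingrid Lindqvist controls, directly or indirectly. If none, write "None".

Ingrid holds 38% of Pellion, so Ingrid controls Pellion.
No other company's threshold is met.

Pellion Labs Pty Ltd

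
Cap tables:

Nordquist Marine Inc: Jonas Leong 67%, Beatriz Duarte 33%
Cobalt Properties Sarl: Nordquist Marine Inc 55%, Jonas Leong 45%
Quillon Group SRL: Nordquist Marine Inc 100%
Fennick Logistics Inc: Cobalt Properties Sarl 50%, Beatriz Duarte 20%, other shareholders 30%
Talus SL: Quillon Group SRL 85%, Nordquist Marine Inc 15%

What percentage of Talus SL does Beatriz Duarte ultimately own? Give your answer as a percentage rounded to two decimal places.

33.00%

Beatriz reaches Talus along 2 paths.
Via Nordquist → Quillon: 33% × 100% × 85% = 28.05%.
Via Nordquist: 33% × 15% = 4.95%.
Total: 28.05% + 4.95% = 33%.
Rounded: 33.00%.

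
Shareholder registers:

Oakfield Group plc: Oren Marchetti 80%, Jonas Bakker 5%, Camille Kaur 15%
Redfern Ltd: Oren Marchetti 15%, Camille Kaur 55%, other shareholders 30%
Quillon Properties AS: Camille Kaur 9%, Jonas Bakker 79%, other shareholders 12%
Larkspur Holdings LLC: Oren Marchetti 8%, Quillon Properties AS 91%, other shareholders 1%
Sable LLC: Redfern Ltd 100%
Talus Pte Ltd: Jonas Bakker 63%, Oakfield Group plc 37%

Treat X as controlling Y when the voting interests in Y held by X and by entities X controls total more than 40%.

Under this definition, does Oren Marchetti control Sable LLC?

Oren holds 80% of Oakfield, so Oren controls Oakfield.
Neither Oren nor any entity Oren controls holds any voting interest in Sable.
So Oren does not control Sable.

No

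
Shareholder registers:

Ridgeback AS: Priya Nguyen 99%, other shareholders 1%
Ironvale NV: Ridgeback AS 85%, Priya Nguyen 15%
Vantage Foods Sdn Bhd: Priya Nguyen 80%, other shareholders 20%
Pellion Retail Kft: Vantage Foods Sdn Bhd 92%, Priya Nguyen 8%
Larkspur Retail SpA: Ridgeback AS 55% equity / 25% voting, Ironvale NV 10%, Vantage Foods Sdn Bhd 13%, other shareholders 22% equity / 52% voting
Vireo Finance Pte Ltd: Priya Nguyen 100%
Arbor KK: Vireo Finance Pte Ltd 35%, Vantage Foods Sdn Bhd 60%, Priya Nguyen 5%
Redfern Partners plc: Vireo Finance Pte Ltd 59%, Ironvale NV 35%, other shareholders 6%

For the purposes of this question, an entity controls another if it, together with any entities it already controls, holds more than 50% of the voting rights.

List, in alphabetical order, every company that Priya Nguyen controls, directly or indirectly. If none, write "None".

Priya holds 99% of Ridgeback, so Priya controls Ridgeback.
Ridgeback and Priya together hold 85% + 15% = 100% of Ironvale, so Priya controls Ironvale.
Priya holds 80% of Vantage, so Priya controls Vantage.
Vantage and Priya together hold 92% + 8% = 100% of Pellion, so Priya controls Pellion.
Priya holds 100% of Vireo, so Priya controls Vireo.
Vireo and Vantage and Priya together hold 35% + 60% + 5% = 100% of Arbor, so Priya controls Arbor.
Vireo and Ironvale together hold 59% + 35% = 94% of Redfern, so Priya controls Redfern.
No other company's threshold is met.

Arbor KK, Ironvale NV, Pellion Retail Kft, Redfern Partners plc, Ridgeback AS, Vantage Foods Sdn Bhd, Vireo Finance Pte Ltd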